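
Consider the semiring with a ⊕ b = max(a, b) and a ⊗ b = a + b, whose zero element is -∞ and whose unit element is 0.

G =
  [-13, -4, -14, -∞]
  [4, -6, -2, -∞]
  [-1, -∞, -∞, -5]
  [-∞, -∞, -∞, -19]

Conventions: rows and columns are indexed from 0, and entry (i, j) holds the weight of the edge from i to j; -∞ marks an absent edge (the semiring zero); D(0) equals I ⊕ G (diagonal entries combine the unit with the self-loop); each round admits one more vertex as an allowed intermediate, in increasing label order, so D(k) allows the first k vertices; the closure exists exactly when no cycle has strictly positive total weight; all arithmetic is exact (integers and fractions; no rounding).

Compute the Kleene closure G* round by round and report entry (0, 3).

D(0):
  [0, -4, -14, -∞]
  [4, 0, -2, -∞]
  [-1, -∞, 0, -5]
  [-∞, -∞, -∞, 0]
D(1):
  [0, -4, -14, -∞]
  [4, 0, -2, -∞]
  [-1, -5, 0, -5]
  [-∞, -∞, -∞, 0]
D(2):
  [0, -4, -6, -∞]
  [4, 0, -2, -∞]
  [-1, -5, 0, -5]
  [-∞, -∞, -∞, 0]
D(3):
  [0, -4, -6, -11]
  [4, 0, -2, -7]
  [-1, -5, 0, -5]
  [-∞, -∞, -∞, 0]
D(4):
  [0, -4, -6, -11]
  [4, 0, -2, -7]
  [-1, -5, 0, -5]
  [-∞, -∞, -∞, 0]
Answer: G*[0][3] = -11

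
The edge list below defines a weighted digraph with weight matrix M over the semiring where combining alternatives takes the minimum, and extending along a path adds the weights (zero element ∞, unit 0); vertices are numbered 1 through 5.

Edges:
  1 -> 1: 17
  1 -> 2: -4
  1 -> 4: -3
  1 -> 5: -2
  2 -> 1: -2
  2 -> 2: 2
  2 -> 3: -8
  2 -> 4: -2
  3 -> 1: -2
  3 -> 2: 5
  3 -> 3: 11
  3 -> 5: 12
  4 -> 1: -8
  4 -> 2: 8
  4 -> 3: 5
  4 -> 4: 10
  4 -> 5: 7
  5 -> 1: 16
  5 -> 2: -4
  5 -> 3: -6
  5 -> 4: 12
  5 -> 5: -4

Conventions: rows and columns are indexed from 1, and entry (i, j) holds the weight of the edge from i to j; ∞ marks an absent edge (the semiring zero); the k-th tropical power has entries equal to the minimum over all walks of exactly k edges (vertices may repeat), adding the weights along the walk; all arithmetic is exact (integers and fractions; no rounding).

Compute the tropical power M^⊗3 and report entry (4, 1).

M^⊗2:
  [-11, -6, -12, -6, -6]
  [-10, -6, -6, -5, -4]
  [3, -6, -3, -5, -4]
  [2, -12, 0, -11, -10]
  [-8, -8, -12, -6, -8]
M^⊗3:
  [-14, -15, -14, -14, -13]
  [-13, -14, -14, -13, -12]
  [-13, -8, -14, -8, -8]
  [-19, -14, -20, -14, -14]
  [-14, -12, -16, -11, -12]
Key observation: the optimum is the walk 4->1->4->1, with weight (-8) + (-3) + (-8) = -19.
Optimal value attained by: walk 4->1->4->1.
Answer: (M^⊗3)[4][1] = -19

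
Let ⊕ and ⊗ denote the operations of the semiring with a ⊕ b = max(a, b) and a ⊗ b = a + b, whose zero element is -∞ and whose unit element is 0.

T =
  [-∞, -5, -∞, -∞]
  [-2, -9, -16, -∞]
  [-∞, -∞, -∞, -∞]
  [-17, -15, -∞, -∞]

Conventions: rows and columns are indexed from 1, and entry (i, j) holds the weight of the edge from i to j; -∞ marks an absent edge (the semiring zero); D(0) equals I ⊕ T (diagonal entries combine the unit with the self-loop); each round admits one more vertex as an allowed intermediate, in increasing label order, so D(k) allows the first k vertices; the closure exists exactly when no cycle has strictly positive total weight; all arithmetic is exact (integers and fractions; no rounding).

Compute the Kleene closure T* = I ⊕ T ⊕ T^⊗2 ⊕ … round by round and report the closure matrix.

D(0):
  [0, -5, -∞, -∞]
  [-2, 0, -16, -∞]
  [-∞, -∞, 0, -∞]
  [-17, -15, -∞, 0]
D(1):
  [0, -5, -∞, -∞]
  [-2, 0, -16, -∞]
  [-∞, -∞, 0, -∞]
  [-17, -15, -∞, 0]
D(2):
  [0, -5, -21, -∞]
  [-2, 0, -16, -∞]
  [-∞, -∞, 0, -∞]
  [-17, -15, -31, 0]
D(3):
  [0, -5, -21, -∞]
  [-2, 0, -16, -∞]
  [-∞, -∞, 0, -∞]
  [-17, -15, -31, 0]
D(4):
  [0, -5, -21, -∞]
  [-2, 0, -16, -∞]
  [-∞, -∞, 0, -∞]
  [-17, -15, -31, 0]
Answer: T* = [[0, -5, -21, -∞], [-2, 0, -16, -∞], [-∞, -∞, 0, -∞], [-17, -15, -31, 0]]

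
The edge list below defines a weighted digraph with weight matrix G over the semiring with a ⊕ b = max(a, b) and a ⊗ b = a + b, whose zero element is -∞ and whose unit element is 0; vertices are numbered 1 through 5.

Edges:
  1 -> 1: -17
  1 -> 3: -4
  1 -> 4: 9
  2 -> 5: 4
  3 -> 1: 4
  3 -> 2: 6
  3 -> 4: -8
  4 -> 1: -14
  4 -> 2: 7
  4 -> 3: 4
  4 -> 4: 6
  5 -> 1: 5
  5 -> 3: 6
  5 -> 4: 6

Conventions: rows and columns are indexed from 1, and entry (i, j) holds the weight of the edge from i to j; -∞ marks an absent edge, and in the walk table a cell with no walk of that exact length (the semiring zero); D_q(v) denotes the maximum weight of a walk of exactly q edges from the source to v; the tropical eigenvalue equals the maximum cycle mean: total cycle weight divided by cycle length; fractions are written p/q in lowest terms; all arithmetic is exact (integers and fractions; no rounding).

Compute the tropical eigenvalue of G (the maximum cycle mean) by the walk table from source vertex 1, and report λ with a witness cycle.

q=0: [0, -∞, -∞, -∞, -∞]
q=1: [-17, -∞, -4, 9, -∞]
q=2: [0, 16, 13, 15, -∞]
q=3: [17, 22, 19, 21, 20]
q=4: [25, 28, 26, 27, 26]
q=5: [31, 34, 32, 34, 32]
Optimal cycle mean attained by: cycle 1->4->2->5->1, total 9 + 7 + 4 + 5, length 4.
Answer: λ = 25/4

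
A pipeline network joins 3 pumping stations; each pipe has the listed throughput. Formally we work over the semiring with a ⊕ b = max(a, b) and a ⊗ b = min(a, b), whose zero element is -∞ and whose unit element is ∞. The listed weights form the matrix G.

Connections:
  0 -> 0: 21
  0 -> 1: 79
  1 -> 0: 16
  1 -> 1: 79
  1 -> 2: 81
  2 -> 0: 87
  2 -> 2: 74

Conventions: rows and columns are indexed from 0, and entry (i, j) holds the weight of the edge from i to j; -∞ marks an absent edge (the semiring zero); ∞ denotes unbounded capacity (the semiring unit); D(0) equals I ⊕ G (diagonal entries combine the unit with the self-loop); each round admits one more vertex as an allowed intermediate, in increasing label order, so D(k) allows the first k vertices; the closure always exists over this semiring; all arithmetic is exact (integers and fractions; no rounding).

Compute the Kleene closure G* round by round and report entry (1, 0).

D(0):
  [∞, 79, -∞]
  [16, ∞, 81]
  [87, -∞, ∞]
D(1):
  [∞, 79, -∞]
  [16, ∞, 81]
  [87, 79, ∞]
D(2):
  [∞, 79, 79]
  [16, ∞, 81]
  [87, 79, ∞]
D(3):
  [∞, 79, 79]
  [81, ∞, 81]
  [87, 79, ∞]
Answer: G*[1][0] = 81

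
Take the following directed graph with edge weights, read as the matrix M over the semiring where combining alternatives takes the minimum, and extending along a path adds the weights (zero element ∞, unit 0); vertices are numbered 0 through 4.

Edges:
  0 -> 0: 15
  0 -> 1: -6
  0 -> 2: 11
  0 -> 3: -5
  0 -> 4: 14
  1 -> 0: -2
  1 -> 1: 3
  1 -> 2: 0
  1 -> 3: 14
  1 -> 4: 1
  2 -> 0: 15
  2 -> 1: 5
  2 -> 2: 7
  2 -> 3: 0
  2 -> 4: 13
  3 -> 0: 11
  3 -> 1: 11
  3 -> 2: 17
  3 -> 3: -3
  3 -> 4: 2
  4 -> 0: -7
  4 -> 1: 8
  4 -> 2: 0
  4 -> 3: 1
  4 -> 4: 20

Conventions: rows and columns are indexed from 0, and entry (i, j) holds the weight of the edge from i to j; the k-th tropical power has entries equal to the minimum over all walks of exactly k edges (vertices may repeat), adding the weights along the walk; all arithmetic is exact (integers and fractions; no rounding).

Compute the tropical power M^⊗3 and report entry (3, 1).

M^⊗2:
  [-8, -3, -6, -8, -5]
  [-6, -8, 1, -7, 4]
  [3, 8, 5, -3, 2]
  [-5, 5, 2, -6, -1]
  [6, -13, 4, -12, 3]
M^⊗3:
  [-12, -14, -5, -13, -6]
  [-10, -12, -8, -11, -7]
  [-5, -3, 2, -6, -1]
  [-8, -11, -1, -10, -4]
  [-15, -10, -13, -15, -12]
Key observation: the optimum is the walk 3->4->0->1, with weight 2 + (-7) + (-6) = -11.
Optimal value attained by: walk 3->4->0->1.
Answer: (M^⊗3)[3][1] = -11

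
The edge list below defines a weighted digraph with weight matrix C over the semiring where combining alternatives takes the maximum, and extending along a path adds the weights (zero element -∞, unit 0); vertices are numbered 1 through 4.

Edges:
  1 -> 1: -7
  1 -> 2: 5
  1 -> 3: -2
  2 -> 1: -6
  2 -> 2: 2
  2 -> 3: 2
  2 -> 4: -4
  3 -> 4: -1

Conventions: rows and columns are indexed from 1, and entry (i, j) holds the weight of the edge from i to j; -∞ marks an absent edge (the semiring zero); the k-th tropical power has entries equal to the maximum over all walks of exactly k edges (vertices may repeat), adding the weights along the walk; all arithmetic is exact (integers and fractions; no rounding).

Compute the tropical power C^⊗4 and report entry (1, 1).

C^⊗2:
  [-1, 7, 7, 1]
  [-4, 4, 4, 1]
  [-∞, -∞, -∞, -∞]
  [-∞, -∞, -∞, -∞]
C^⊗3:
  [1, 9, 9, 6]
  [-2, 6, 6, 3]
  [-∞, -∞, -∞, -∞]
  [-∞, -∞, -∞, -∞]
C^⊗4:
  [3, 11, 11, 8]
  [0, 8, 8, 5]
  [-∞, -∞, -∞, -∞]
  [-∞, -∞, -∞, -∞]
Key observation: the optimum is the walk 1->2->2->2->1, with weight 5 + 2 + 2 + (-6) = 3.
Optimal value attained by: walk 1->2->2->2->1.
Answer: (C^⊗4)[1][1] = 3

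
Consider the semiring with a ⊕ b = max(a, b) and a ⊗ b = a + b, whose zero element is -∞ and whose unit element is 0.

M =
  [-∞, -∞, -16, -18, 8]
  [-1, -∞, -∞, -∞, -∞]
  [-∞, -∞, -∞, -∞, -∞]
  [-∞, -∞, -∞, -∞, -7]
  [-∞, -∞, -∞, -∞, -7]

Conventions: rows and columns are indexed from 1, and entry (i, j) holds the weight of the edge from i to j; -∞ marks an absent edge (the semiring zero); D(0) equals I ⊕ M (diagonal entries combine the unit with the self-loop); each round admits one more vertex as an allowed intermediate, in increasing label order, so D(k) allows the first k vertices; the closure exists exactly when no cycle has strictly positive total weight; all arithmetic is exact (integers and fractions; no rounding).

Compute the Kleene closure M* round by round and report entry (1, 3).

D(0):
  [0, -∞, -16, -18, 8]
  [-1, 0, -∞, -∞, -∞]
  [-∞, -∞, 0, -∞, -∞]
  [-∞, -∞, -∞, 0, -7]
  [-∞, -∞, -∞, -∞, 0]
D(1):
  [0, -∞, -16, -18, 8]
  [-1, 0, -17, -19, 7]
  [-∞, -∞, 0, -∞, -∞]
  [-∞, -∞, -∞, 0, -7]
  [-∞, -∞, -∞, -∞, 0]
D(2):
  [0, -∞, -16, -18, 8]
  [-1, 0, -17, -19, 7]
  [-∞, -∞, 0, -∞, -∞]
  [-∞, -∞, -∞, 0, -7]
  [-∞, -∞, -∞, -∞, 0]
D(3):
  [0, -∞, -16, -18, 8]
  [-1, 0, -17, -19, 7]
  [-∞, -∞, 0, -∞, -∞]
  [-∞, -∞, -∞, 0, -7]
  [-∞, -∞, -∞, -∞, 0]
D(4):
  [0, -∞, -16, -18, 8]
  [-1, 0, -17, -19, 7]
  [-∞, -∞, 0, -∞, -∞]
  [-∞, -∞, -∞, 0, -7]
  [-∞, -∞, -∞, -∞, 0]
D(5):
  [0, -∞, -16, -18, 8]
  [-1, 0, -17, -19, 7]
  [-∞, -∞, 0, -∞, -∞]
  [-∞, -∞, -∞, 0, -7]
  [-∞, -∞, -∞, -∞, 0]
Answer: M*[1][3] = -16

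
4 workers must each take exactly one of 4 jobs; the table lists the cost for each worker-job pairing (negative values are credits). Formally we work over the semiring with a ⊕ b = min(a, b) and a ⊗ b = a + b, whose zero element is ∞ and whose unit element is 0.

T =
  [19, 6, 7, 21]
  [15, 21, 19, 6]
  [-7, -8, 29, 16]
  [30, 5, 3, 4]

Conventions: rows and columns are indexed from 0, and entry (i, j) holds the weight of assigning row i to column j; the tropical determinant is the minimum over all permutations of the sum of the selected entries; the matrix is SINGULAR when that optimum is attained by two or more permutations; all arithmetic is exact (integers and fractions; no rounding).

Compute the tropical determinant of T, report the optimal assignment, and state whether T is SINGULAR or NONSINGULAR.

σ = (0, 1, 2, 3): 19 + 21 + 29 + 4 = 73
σ = (0, 1, 3, 2): 19 + 21 + 16 + 3 = 59
σ = (0, 2, 1, 3): 19 + 19 + (-8) + 4 = 34
σ = (0, 2, 3, 1): 19 + 19 + 16 + 5 = 59
σ = (0, 3, 1, 2): 19 + 6 + (-8) + 3 = 20
σ = (0, 3, 2, 1): 19 + 6 + 29 + 5 = 59
σ = (1, 0, 2, 3): 6 + 15 + 29 + 4 = 54
σ = (1, 0, 3, 2): 6 + 15 + 16 + 3 = 40
σ = (1, 2, 0, 3): 6 + 19 + (-7) + 4 = 22
σ = (1, 2, 3, 0): 6 + 19 + 16 + 30 = 71
σ = (1, 3, 0, 2): 6 + 6 + (-7) + 3 = 8
σ = (1, 3, 2, 0): 6 + 6 + 29 + 30 = 71
σ = (2, 0, 1, 3): 7 + 15 + (-8) + 4 = 18
σ = (2, 0, 3, 1): 7 + 15 + 16 + 5 = 43
σ = (2, 1, 0, 3): 7 + 21 + (-7) + 4 = 25
σ = (2, 1, 3, 0): 7 + 21 + 16 + 30 = 74
σ = (2, 3, 0, 1): 7 + 6 + (-7) + 5 = 11
σ = (2, 3, 1, 0): 7 + 6 + (-8) + 30 = 35
σ = (3, 0, 1, 2): 21 + 15 + (-8) + 3 = 31
σ = (3, 0, 2, 1): 21 + 15 + 29 + 5 = 70
σ = (3, 1, 0, 2): 21 + 21 + (-7) + 3 = 38
σ = (3, 1, 2, 0): 21 + 21 + 29 + 30 = 101
σ = (3, 2, 0, 1): 21 + 19 + (-7) + 5 = 38
σ = (3, 2, 1, 0): 21 + 19 + (-8) + 30 = 62
Optimal value attained by: σ = (1, 3, 0, 2).
Answer: det⊕(T) = 8; verdict: NONSINGULAR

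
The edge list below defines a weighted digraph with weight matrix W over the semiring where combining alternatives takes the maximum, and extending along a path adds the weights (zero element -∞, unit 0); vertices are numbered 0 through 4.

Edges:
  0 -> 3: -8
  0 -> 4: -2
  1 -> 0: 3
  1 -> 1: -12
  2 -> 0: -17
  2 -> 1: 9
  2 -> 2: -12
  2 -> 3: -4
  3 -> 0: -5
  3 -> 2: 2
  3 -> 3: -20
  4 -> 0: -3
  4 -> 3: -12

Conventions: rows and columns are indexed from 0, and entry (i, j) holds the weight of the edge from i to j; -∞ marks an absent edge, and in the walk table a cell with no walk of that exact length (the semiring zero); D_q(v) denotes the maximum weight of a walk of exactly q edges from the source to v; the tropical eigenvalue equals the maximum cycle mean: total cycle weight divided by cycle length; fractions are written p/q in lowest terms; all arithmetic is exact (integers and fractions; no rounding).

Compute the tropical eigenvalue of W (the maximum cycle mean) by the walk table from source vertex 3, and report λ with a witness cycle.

q=0: [-∞, -∞, -∞, 0, -∞]
q=1: [-5, -∞, 2, -20, -∞]
q=2: [-15, 11, -10, -2, -7]
q=3: [14, -1, 0, -14, -17]
q=4: [2, 9, -12, 6, 12]
q=5: [12, -3, 8, 0, 0]
Optimal cycle mean attained by: cycle 0->3->2->1->0, total (-8) + 2 + 9 + 3, length 4.
Answer: λ = 3/2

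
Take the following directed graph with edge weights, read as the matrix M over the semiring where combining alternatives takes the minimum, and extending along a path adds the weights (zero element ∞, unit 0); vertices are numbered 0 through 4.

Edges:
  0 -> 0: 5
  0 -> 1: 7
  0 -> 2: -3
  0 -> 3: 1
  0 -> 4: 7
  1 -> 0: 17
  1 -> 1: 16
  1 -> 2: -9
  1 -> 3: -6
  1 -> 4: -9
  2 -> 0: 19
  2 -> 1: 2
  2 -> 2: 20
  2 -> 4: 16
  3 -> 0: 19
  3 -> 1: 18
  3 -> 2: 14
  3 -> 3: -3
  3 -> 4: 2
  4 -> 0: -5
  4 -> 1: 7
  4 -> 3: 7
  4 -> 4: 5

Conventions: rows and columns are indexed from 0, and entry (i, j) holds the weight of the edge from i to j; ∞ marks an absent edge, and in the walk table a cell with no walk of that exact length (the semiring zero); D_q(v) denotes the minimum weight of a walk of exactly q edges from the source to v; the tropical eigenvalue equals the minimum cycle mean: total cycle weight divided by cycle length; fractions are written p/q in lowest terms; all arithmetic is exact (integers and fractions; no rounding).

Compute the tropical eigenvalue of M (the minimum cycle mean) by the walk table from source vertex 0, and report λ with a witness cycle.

q=0: [0, ∞, ∞, ∞, ∞]
q=1: [5, 7, -3, 1, 7]
q=2: [2, -1, -2, -2, -2]
q=3: [-7, 0, -10, -7, -10]
q=4: [-15, -8, -10, -10, -9]
q=5: [-14, -8, -18, -14, -17]
Optimal cycle mean attained by: cycle 0->2->1->4->0, total (-3) + 2 + (-9) + (-5), length 4.
Answer: λ = -15/4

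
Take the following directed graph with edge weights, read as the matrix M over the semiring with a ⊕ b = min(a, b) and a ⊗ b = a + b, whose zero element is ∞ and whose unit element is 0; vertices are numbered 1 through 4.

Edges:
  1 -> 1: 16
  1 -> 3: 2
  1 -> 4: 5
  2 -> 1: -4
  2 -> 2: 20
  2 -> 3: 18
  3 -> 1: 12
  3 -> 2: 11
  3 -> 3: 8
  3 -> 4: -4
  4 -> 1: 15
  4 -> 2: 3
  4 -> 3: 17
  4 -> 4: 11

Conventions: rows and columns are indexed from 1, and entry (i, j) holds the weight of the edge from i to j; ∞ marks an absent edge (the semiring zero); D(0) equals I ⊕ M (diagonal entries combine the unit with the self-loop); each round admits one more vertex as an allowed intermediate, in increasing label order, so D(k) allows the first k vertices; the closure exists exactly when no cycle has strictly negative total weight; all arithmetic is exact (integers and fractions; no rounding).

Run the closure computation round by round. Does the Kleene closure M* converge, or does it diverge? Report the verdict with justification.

D(0):
  [0, ∞, 2, 5]
  [-4, 0, 18, ∞]
  [12, 11, 0, -4]
  [15, 3, 17, 0]
D(1):
  [0, ∞, 2, 5]
  [-4, 0, -2, 1]
  [12, 11, 0, -4]
  [15, 3, 17, 0]
D(2):
  [0, ∞, 2, 5]
  [-4, 0, -2, 1]
  [7, 11, 0, -4]
  [-1, 3, 1, 0]
Detection: at round 3, diagonal entry (4, 4) turns strictly negative.
Key observation: the cycle 4->2->1->3->4 has total weight 3 + (-4) + 2 + (-4), which is strictly negative.
Answer: DIVERGES — negative cycle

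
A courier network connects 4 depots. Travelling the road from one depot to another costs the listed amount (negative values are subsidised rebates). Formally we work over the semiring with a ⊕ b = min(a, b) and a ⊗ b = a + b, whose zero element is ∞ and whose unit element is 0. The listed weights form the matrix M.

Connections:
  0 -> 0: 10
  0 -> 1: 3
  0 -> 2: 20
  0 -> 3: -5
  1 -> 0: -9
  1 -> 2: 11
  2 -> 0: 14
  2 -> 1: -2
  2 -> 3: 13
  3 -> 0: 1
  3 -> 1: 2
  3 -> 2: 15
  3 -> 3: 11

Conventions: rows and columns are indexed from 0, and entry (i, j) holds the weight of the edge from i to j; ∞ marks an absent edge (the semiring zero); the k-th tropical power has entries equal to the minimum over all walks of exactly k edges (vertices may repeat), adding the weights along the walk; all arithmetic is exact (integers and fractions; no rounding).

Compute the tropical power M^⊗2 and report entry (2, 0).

M^⊗2:
  [-6, -3, 10, 5]
  [1, -6, 11, -14]
  [-11, 15, 9, 9]
  [-7, 4, 13, -4]
Key observation: the optimum is the walk 2->1->0, with weight (-2) + (-9) = -11.
Optimal value attained by: walk 2->1->0.
Answer: (M^⊗2)[2][0] = -11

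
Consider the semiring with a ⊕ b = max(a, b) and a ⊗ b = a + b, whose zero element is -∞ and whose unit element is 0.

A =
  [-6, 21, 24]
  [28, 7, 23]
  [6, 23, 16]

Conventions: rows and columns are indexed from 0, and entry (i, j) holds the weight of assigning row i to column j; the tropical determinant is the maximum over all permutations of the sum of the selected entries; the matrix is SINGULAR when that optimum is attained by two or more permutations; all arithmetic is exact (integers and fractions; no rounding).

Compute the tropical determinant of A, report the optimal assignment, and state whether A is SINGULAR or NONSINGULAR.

σ = (0, 1, 2): (-6) + 7 + 16 = 17
σ = (0, 2, 1): (-6) + 23 + 23 = 40
σ = (1, 0, 2): 21 + 28 + 16 = 65
σ = (1, 2, 0): 21 + 23 + 6 = 50
σ = (2, 0, 1): 24 + 28 + 23 = 75
σ = (2, 1, 0): 24 + 7 + 6 = 37
Optimal value attained by: σ = (2, 0, 1).
Answer: det⊕(A) = 75; verdict: NONSINGULAR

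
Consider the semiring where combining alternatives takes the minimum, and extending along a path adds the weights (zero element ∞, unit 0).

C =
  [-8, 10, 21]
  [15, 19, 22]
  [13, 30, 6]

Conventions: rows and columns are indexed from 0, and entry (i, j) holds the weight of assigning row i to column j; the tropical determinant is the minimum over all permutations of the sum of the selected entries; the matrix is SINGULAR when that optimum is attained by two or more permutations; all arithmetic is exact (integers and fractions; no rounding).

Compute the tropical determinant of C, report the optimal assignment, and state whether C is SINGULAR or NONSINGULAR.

σ = (0, 1, 2): (-8) + 19 + 6 = 17
σ = (0, 2, 1): (-8) + 22 + 30 = 44
σ = (1, 0, 2): 10 + 15 + 6 = 31
σ = (1, 2, 0): 10 + 22 + 13 = 45
σ = (2, 0, 1): 21 + 15 + 30 = 66
σ = (2, 1, 0): 21 + 19 + 13 = 53
Optimal value attained by: σ = (0, 1, 2).
Answer: det⊕(C) = 17; verdict: NONSINGULAR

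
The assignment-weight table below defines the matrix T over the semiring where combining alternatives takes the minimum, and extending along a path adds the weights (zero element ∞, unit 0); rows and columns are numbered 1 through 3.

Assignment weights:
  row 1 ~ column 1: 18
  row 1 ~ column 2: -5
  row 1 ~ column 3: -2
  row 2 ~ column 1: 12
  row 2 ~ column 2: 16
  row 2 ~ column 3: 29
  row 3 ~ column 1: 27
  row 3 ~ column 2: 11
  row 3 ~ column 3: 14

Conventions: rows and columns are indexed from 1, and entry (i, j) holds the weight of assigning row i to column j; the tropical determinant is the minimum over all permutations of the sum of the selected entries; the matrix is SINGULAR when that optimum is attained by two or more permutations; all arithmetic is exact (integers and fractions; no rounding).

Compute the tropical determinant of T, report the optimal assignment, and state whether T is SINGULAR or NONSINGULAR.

σ = (1, 2, 3): 18 + 16 + 14 = 48
σ = (1, 3, 2): 18 + 29 + 11 = 58
σ = (2, 1, 3): (-5) + 12 + 14 = 21
σ = (2, 3, 1): (-5) + 29 + 27 = 51
σ = (3, 1, 2): (-2) + 12 + 11 = 21
σ = (3, 2, 1): (-2) + 16 + 27 = 41
Optimal value attained by: σ = (2, 1, 3).
Answer: det⊕(T) = 21; verdict: SINGULAR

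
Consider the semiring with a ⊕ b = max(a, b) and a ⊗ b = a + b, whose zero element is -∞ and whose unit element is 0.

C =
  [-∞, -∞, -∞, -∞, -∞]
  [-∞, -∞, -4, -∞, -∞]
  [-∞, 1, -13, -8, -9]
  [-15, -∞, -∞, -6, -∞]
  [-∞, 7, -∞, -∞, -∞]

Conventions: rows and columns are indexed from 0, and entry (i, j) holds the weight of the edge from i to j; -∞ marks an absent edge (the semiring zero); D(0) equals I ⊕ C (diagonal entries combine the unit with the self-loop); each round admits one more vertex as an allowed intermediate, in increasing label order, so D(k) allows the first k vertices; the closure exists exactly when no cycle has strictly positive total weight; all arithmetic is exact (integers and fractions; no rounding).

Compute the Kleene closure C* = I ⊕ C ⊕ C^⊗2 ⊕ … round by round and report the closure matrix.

D(0):
  [0, -∞, -∞, -∞, -∞]
  [-∞, 0, -4, -∞, -∞]
  [-∞, 1, 0, -8, -9]
  [-15, -∞, -∞, 0, -∞]
  [-∞, 7, -∞, -∞, 0]
D(1):
  [0, -∞, -∞, -∞, -∞]
  [-∞, 0, -4, -∞, -∞]
  [-∞, 1, 0, -8, -9]
  [-15, -∞, -∞, 0, -∞]
  [-∞, 7, -∞, -∞, 0]
D(2):
  [0, -∞, -∞, -∞, -∞]
  [-∞, 0, -4, -∞, -∞]
  [-∞, 1, 0, -8, -9]
  [-15, -∞, -∞, 0, -∞]
  [-∞, 7, 3, -∞, 0]
D(3):
  [0, -∞, -∞, -∞, -∞]
  [-∞, 0, -4, -12, -13]
  [-∞, 1, 0, -8, -9]
  [-15, -∞, -∞, 0, -∞]
  [-∞, 7, 3, -5, 0]
D(4):
  [0, -∞, -∞, -∞, -∞]
  [-27, 0, -4, -12, -13]
  [-23, 1, 0, -8, -9]
  [-15, -∞, -∞, 0, -∞]
  [-20, 7, 3, -5, 0]
D(5):
  [0, -∞, -∞, -∞, -∞]
  [-27, 0, -4, -12, -13]
  [-23, 1, 0, -8, -9]
  [-15, -∞, -∞, 0, -∞]
  [-20, 7, 3, -5, 0]
Answer: C* = [[0, -∞, -∞, -∞, -∞], [-27, 0, -4, -12, -13], [-23, 1, 0, -8, -9], [-15, -∞, -∞, 0, -∞], [-20, 7, 3, -5, 0]]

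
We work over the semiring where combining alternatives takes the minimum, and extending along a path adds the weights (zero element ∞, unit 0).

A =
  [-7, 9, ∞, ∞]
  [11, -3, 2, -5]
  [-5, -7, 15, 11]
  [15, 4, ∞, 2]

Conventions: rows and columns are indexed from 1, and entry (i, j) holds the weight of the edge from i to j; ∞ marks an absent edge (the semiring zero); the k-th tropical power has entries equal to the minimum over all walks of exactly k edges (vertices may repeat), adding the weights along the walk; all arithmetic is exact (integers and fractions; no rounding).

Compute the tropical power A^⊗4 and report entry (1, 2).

A^⊗2:
  [-14, 2, 11, 4]
  [-3, -6, -1, -8]
  [-12, -10, -5, -12]
  [8, 1, 6, -1]
A^⊗3:
  [-21, -5, 4, -3]
  [-10, -9, -4, -11]
  [-19, -13, -8, -15]
  [1, -2, 3, -4]
A^⊗4:
  [-28, -12, -3, -10]
  [-17, -12, -7, -14]
  [-26, -16, -11, -18]
  [-6, -5, 0, -7]
Key observation: the optimum is the walk 1->1->1->1->2, with weight (-7) + (-7) + (-7) + 9 = -12.
Optimal value attained by: walk 1->1->1->1->2.
Answer: (A^⊗4)[1][2] = -12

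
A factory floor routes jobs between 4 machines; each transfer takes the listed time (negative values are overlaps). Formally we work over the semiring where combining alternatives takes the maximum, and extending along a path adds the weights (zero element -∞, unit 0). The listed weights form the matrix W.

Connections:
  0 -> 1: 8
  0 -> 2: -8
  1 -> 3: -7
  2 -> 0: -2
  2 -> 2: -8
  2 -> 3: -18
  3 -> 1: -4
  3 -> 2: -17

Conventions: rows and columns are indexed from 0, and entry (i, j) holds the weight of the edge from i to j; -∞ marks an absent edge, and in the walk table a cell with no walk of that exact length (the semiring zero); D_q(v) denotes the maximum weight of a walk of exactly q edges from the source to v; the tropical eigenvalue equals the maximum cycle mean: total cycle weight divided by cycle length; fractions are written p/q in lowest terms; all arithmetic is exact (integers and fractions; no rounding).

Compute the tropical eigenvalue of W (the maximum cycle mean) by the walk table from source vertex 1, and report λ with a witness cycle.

q=0: [-∞, 0, -∞, -∞]
q=1: [-∞, -∞, -∞, -7]
q=2: [-∞, -11, -24, -∞]
q=3: [-26, -∞, -32, -18]
q=4: [-34, -18, -34, -50]
Optimal cycle mean attained by: cycle 0->1->3->2->0, total 8 + (-7) + (-17) + (-2), length 4.
Answer: λ = -9/2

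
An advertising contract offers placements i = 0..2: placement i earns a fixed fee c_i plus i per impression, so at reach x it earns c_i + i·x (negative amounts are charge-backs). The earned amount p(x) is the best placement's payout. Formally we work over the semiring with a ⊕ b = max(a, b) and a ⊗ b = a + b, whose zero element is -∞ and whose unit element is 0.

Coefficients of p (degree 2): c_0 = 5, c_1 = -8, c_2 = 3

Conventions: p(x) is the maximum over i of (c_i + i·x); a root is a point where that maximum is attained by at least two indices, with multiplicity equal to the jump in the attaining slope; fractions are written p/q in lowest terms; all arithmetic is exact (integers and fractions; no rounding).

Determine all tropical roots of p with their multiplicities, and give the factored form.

hull edge (i=0, c=5) to (i=2, c=3): slope -1, span 2
Factored form: p(x) = 3 ⊗ (x ⊕ 1) ⊗ (x ⊕ 1)
Answer: roots = 1 (mult 2)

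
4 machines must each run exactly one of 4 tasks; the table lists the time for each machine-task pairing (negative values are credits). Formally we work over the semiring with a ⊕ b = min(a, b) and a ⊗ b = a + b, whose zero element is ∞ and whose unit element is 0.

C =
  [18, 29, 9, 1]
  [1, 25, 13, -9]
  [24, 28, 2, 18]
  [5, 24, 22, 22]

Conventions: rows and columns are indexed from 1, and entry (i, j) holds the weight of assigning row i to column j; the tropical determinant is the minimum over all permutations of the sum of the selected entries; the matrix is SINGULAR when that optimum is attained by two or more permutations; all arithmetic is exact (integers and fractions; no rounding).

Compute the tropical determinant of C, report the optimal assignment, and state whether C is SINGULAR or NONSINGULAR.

σ = (1, 2, 3, 4): 18 + 25 + 2 + 22 = 67
σ = (1, 2, 4, 3): 18 + 25 + 18 + 22 = 83
σ = (1, 3, 2, 4): 18 + 13 + 28 + 22 = 81
σ = (1, 3, 4, 2): 18 + 13 + 18 + 24 = 73
σ = (1, 4, 2, 3): 18 + (-9) + 28 + 22 = 59
σ = (1, 4, 3, 2): 18 + (-9) + 2 + 24 = 35
σ = (2, 1, 3, 4): 29 + 1 + 2 + 22 = 54
σ = (2, 1, 4, 3): 29 + 1 + 18 + 22 = 70
σ = (2, 3, 1, 4): 29 + 13 + 24 + 22 = 88
σ = (2, 3, 4, 1): 29 + 13 + 18 + 5 = 65
σ = (2, 4, 1, 3): 29 + (-9) + 24 + 22 = 66
σ = (2, 4, 3, 1): 29 + (-9) + 2 + 5 = 27
σ = (3, 1, 2, 4): 9 + 1 + 28 + 22 = 60
σ = (3, 1, 4, 2): 9 + 1 + 18 + 24 = 52
σ = (3, 2, 1, 4): 9 + 25 + 24 + 22 = 80
σ = (3, 2, 4, 1): 9 + 25 + 18 + 5 = 57
σ = (3, 4, 1, 2): 9 + (-9) + 24 + 24 = 48
σ = (3, 4, 2, 1): 9 + (-9) + 28 + 5 = 33
σ = (4, 1, 2, 3): 1 + 1 + 28 + 22 = 52
σ = (4, 1, 3, 2): 1 + 1 + 2 + 24 = 28
σ = (4, 2, 1, 3): 1 + 25 + 24 + 22 = 72
σ = (4, 2, 3, 1): 1 + 25 + 2 + 5 = 33
σ = (4, 3, 1, 2): 1 + 13 + 24 + 24 = 62
σ = (4, 3, 2, 1): 1 + 13 + 28 + 5 = 47
Optimal value attained by: σ = (2, 4, 3, 1).
Answer: det⊕(C) = 27; verdict: NONSINGULAR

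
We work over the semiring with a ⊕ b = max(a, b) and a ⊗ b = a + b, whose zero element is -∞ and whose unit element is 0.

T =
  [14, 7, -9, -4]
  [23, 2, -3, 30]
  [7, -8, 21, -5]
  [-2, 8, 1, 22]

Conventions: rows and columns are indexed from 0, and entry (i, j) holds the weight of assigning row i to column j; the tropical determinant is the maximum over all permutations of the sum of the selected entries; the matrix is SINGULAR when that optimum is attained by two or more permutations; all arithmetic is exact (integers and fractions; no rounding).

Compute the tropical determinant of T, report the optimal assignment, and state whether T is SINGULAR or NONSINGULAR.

σ = (0, 1, 2, 3): 14 + 2 + 21 + 22 = 59
σ = (0, 1, 3, 2): 14 + 2 + (-5) + 1 = 12
σ = (0, 2, 1, 3): 14 + (-3) + (-8) + 22 = 25
σ = (0, 2, 3, 1): 14 + (-3) + (-5) + 8 = 14
σ = (0, 3, 1, 2): 14 + 30 + (-8) + 1 = 37
σ = (0, 3, 2, 1): 14 + 30 + 21 + 8 = 73
σ = (1, 0, 2, 3): 7 + 23 + 21 + 22 = 73
σ = (1, 0, 3, 2): 7 + 23 + (-5) + 1 = 26
σ = (1, 2, 0, 3): 7 + (-3) + 7 + 22 = 33
σ = (1, 2, 3, 0): 7 + (-3) + (-5) + (-2) = -3
σ = (1, 3, 0, 2): 7 + 30 + 7 + 1 = 45
σ = (1, 3, 2, 0): 7 + 30 + 21 + (-2) = 56
σ = (2, 0, 1, 3): (-9) + 23 + (-8) + 22 = 28
σ = (2, 0, 3, 1): (-9) + 23 + (-5) + 8 = 17
σ = (2, 1, 0, 3): (-9) + 2 + 7 + 22 = 22
σ = (2, 1, 3, 0): (-9) + 2 + (-5) + (-2) = -14
σ = (2, 3, 0, 1): (-9) + 30 + 7 + 8 = 36
σ = (2, 3, 1, 0): (-9) + 30 + (-8) + (-2) = 11
σ = (3, 0, 1, 2): (-4) + 23 + (-8) + 1 = 12
σ = (3, 0, 2, 1): (-4) + 23 + 21 + 8 = 48
σ = (3, 1, 0, 2): (-4) + 2 + 7 + 1 = 6
σ = (3, 1, 2, 0): (-4) + 2 + 21 + (-2) = 17
σ = (3, 2, 0, 1): (-4) + (-3) + 7 + 8 = 8
σ = (3, 2, 1, 0): (-4) + (-3) + (-8) + (-2) = -17
Optimal value attained by: σ = (0, 3, 2, 1).
Answer: det⊕(T) = 73; verdict: SINGULAR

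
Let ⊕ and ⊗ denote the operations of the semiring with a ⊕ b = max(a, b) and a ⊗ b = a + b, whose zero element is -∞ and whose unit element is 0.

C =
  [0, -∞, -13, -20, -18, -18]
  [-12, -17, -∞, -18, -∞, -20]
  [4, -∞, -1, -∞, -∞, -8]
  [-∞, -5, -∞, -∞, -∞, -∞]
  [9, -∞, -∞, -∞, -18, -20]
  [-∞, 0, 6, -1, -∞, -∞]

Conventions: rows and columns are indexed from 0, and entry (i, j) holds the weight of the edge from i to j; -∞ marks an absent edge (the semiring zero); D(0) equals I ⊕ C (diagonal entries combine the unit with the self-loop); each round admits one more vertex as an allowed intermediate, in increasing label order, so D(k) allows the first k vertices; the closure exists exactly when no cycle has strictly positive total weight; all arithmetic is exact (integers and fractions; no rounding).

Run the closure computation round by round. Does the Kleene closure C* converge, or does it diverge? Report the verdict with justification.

D(0):
  [0, -∞, -13, -20, -18, -18]
  [-12, 0, -∞, -18, -∞, -20]
  [4, -∞, 0, -∞, -∞, -8]
  [-∞, -5, -∞, 0, -∞, -∞]
  [9, -∞, -∞, -∞, 0, -20]
  [-∞, 0, 6, -1, -∞, 0]
D(1):
  [0, -∞, -13, -20, -18, -18]
  [-12, 0, -25, -18, -30, -20]
  [4, -∞, 0, -16, -14, -8]
  [-∞, -5, -∞, 0, -∞, -∞]
  [9, -∞, -4, -11, 0, -9]
  [-∞, 0, 6, -1, -∞, 0]
D(2):
  [0, -∞, -13, -20, -18, -18]
  [-12, 0, -25, -18, -30, -20]
  [4, -∞, 0, -16, -14, -8]
  [-17, -5, -30, 0, -35, -25]
  [9, -∞, -4, -11, 0, -9]
  [-12, 0, 6, -1, -30, 0]
D(3):
  [0, -∞, -13, -20, -18, -18]
  [-12, 0, -25, -18, -30, -20]
  [4, -∞, 0, -16, -14, -8]
  [-17, -5, -30, 0, -35, -25]
  [9, -∞, -4, -11, 0, -9]
  [10, 0, 6, -1, -8, 0]
D(4):
  [0, -25, -13, -20, -18, -18]
  [-12, 0, -25, -18, -30, -20]
  [4, -21, 0, -16, -14, -8]
  [-17, -5, -30, 0, -35, -25]
  [9, -16, -4, -11, 0, -9]
  [10, 0, 6, -1, -8, 0]
D(5):
  [0, -25, -13, -20, -18, -18]
  [-12, 0, -25, -18, -30, -20]
  [4, -21, 0, -16, -14, -8]
  [-17, -5, -30, 0, -35, -25]
  [9, -16, -4, -11, 0, -9]
  [10, 0, 6, -1, -8, 0]
D(6):
  [0, -18, -12, -19, -18, -18]
  [-10, 0, -14, -18, -28, -20]
  [4, -8, 0, -9, -14, -8]
  [-15, -5, -19, 0, -33, -25]
  [9, -9, -3, -10, 0, -9]
  [10, 0, 6, -1, -8, 0]
Key observation: every diagonal entry stays at the unit through all rounds, so no improving cycle exists.
Answer: CONVERGES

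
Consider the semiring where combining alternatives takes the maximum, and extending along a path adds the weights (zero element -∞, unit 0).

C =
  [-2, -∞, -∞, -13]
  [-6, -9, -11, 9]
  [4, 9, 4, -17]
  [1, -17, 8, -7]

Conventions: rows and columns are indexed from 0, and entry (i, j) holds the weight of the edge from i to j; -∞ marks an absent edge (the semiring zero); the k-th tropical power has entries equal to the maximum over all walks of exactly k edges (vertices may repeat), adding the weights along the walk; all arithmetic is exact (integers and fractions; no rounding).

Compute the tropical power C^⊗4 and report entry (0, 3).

C^⊗2:
  [-4, -30, -5, -15]
  [10, -2, 17, 2]
  [8, 13, 8, 18]
  [12, 17, 12, -8]
C^⊗3:
  [-1, 4, -1, -17]
  [21, 26, 21, 7]
  [19, 17, 26, 22]
  [16, 21, 16, 26]
C^⊗4:
  [3, 8, 3, 13]
  [25, 30, 25, 35]
  [30, 35, 30, 26]
  [27, 25, 34, 30]
Key observation: the optimum is the walk 0->3->2->1->3, with weight (-13) + 8 + 9 + 9 = 13.
Optimal value attained by: walk 0->3->2->1->3.
Answer: (C^⊗4)[0][3] = 13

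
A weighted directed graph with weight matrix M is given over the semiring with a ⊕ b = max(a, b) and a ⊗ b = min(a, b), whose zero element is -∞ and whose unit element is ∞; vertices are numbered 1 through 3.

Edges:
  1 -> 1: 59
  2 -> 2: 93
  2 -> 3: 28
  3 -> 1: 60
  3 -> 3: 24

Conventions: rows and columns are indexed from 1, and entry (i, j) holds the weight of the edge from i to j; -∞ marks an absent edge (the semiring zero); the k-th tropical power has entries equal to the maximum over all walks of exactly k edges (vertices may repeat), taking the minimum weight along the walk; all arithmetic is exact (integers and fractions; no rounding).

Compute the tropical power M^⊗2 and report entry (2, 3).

M^⊗2:
  [59, -∞, -∞]
  [28, 93, 28]
  [59, -∞, 24]
Key observation: the optimum is the walk 2->2->3, with weight 93 min 28 = 28.
Optimal value attained by: walk 2->2->3.
Answer: (M^⊗2)[2][3] = 28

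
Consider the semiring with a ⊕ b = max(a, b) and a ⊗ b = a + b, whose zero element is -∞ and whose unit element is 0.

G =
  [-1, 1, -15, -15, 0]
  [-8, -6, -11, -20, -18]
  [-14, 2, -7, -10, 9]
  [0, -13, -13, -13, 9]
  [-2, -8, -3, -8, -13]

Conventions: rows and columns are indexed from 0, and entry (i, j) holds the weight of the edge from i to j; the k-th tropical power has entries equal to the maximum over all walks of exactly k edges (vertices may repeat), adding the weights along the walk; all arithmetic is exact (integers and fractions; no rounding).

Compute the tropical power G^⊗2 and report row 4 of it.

G^⊗2:
  [-2, 0, -3, -8, -1]
  [-9, -7, -17, -21, -2]
  [7, 1, 6, 1, 2]
  [7, 1, 6, 1, 0]
  [-3, -1, -10, -13, 6]
Answer: row 4 of G^⊗2 = [-3, -1, -10, -13, 6]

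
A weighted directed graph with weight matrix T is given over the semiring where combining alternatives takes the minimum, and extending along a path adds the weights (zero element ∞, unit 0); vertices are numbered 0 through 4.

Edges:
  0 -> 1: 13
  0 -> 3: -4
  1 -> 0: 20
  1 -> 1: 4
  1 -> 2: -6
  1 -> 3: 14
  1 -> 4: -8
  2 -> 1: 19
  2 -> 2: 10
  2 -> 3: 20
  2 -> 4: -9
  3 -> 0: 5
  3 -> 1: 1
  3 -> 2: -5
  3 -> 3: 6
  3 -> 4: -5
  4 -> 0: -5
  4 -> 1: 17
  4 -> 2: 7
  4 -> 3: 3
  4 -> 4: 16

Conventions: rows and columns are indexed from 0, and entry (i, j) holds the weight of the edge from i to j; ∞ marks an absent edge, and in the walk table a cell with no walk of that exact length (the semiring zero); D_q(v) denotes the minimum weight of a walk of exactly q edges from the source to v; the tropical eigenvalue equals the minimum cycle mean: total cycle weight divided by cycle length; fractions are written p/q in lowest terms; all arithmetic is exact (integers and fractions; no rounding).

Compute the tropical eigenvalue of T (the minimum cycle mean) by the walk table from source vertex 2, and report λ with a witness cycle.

q=0: [∞, ∞, 0, ∞, ∞]
q=1: [∞, 19, 10, 20, -9]
q=2: [-14, 8, -2, -6, 1]
q=3: [-4, -5, -11, -18, -11]
q=4: [-16, -17, -23, -12, -23]
q=5: [-28, -13, -23, -20, -32]
Optimal cycle mean attained by: cycle 0->3->2->4->0, total (-4) + (-5) + (-9) + (-5), length 4.
Answer: λ = -23/4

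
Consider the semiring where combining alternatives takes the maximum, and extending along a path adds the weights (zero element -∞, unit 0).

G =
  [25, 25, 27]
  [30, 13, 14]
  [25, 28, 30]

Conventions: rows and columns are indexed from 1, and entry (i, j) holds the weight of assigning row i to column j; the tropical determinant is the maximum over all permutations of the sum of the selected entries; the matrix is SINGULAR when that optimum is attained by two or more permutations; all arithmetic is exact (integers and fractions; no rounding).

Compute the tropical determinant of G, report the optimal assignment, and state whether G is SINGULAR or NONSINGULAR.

σ = (1, 2, 3): 25 + 13 + 30 = 68
σ = (1, 3, 2): 25 + 14 + 28 = 67
σ = (2, 1, 3): 25 + 30 + 30 = 85
σ = (2, 3, 1): 25 + 14 + 25 = 64
σ = (3, 1, 2): 27 + 30 + 28 = 85
σ = (3, 2, 1): 27 + 13 + 25 = 65
Optimal value attained by: σ = (2, 1, 3).
Answer: det⊕(G) = 85; verdict: SINGULAR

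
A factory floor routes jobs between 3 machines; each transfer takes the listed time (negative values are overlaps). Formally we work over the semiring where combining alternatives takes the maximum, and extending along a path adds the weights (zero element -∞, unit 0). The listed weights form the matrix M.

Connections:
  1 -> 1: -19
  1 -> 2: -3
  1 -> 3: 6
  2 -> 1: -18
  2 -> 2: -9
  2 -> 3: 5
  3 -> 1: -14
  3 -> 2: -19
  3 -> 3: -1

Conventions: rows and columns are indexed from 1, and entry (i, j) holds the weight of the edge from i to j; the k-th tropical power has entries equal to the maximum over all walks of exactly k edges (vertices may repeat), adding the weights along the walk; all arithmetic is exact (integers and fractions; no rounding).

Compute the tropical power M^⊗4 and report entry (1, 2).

M^⊗2:
  [-8, -12, 5]
  [-9, -14, 4]
  [-15, -17, -2]
M^⊗3:
  [-9, -11, 4]
  [-10, -12, 3]
  [-16, -18, -3]
M^⊗4:
  [-10, -12, 3]
  [-11, -13, 2]
  [-17, -19, -4]
Key observation: the optimum is the walk 1->3->3->1->2, with weight 6 + (-1) + (-14) + (-3) = -12.
Optimal value attained by: walk 1->3->3->1->2.
Answer: (M^⊗4)[1][2] = -12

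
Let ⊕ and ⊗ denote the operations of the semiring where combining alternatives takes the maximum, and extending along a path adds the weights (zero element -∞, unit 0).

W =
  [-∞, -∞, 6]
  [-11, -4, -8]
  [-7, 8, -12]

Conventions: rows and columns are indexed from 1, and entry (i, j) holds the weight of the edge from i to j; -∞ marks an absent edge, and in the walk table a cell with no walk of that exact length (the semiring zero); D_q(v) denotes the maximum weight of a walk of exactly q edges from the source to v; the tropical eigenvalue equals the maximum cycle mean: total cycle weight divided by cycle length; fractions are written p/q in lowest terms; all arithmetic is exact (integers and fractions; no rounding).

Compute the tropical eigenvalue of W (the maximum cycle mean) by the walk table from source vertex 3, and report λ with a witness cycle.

q=0: [-∞, -∞, 0]
q=1: [-7, 8, -12]
q=2: [-3, 4, 0]
q=3: [-7, 8, 3]
Optimal cycle mean attained by: cycle 1->3->2->1, total 6 + 8 + (-11), length 3.
Answer: λ = 1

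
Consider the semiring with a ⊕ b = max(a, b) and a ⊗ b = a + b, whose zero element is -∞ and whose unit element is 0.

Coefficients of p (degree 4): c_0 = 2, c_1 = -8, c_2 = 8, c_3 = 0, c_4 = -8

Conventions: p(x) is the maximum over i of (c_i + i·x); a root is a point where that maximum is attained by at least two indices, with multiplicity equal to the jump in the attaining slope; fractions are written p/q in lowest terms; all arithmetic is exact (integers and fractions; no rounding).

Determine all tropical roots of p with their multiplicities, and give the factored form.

hull edge (i=0, c=2) to (i=2, c=8): slope 3, span 2
hull edge (i=2, c=8) to (i=4, c=-8): slope -8, span 2
Factored form: p(x) = -8 ⊗ (x ⊕ (-3)) ⊗ (x ⊕ (-3)) ⊗ (x ⊕ 8) ⊗ (x ⊕ 8)
Answer: roots = -3 (mult 2), 8 (mult 2)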